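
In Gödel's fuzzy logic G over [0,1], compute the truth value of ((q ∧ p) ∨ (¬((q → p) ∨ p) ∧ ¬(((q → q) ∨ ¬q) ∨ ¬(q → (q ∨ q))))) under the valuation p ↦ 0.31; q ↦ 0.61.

(q ∧ p) = min(0.61, 0.31) = 0.31
(q → p): 0.61 > 0.31, so result = 0.31
((q → p) ∨ p) = max(0.31, 0.31) = 0.31
¬((q → p) ∨ p): Gödel ¬ of 0.31 = 0 (operand ≠ 0)
(q → q): 0.61 ≤ 0.61, so result = 1
¬q: Gödel ¬ of 0.61 = 0 (operand ≠ 0)
((q → q) ∨ ¬q) = max(1, 0) = 1
(q ∨ q) = max(0.61, 0.61) = 0.61
(q → (q ∨ q)): 0.61 ≤ 0.61, so result = 1
¬(q → (q ∨ q)): Gödel ¬ of 1 = 0 (operand ≠ 0)
(((q → q) ∨ ¬q) ∨ ¬(q → (q ∨ q))) = max(1, 0) = 1
¬(((q → q) ∨ ¬q) ∨ ¬(q → (q ∨ q))): Gödel ¬ of 1 = 0 (operand ≠ 0)
(¬((q → p) ∨ p) ∧ ¬(((q → q) ∨ ¬q) ∨ ¬(q → (q ∨ q)))) = min(0, 0) = 0
((q ∧ p) ∨ (¬((q → p) ∨ p) ∧ ¬(((q → q) ∨ ¬q) ∨ ¬(q → (q ∨ q))))) = max(0.31, 0) = 0.31

0.31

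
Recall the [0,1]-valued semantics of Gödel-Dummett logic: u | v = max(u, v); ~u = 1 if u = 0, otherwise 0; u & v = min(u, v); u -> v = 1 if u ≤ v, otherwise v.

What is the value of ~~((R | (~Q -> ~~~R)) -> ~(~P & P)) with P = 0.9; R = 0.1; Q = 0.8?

1.00

~Q: Gödel ¬ of 0.8 = 0 (operand ≠ 0)
~R: Gödel ¬ of 0.1 = 0 (operand ≠ 0)
~~R: Gödel ¬ of 0 = 1 (operand is 0)
~~~R: Gödel ¬ of 1 = 0 (operand ≠ 0)
(~Q -> ~~~R): 0 ≤ 0, so result = 1
(R | (~Q -> ~~~R)) = max(0.1, 1) = 1
~P: Gödel ¬ of 0.9 = 0 (operand ≠ 0)
(~P & P) = min(0, 0.9) = 0
~(~P & P): Gödel ¬ of 0 = 1 (operand is 0)
((R | (~Q -> ~~~R)) -> ~(~P & P)): 1 ≤ 1, so result = 1
~((R | (~Q -> ~~~R)) -> ~(~P & P)): Gödel ¬ of 1 = 0 (operand ≠ 0)
~~((R | (~Q -> ~~~R)) -> ~(~P & P)): Gödel ¬ of 0 = 1 (operand is 0)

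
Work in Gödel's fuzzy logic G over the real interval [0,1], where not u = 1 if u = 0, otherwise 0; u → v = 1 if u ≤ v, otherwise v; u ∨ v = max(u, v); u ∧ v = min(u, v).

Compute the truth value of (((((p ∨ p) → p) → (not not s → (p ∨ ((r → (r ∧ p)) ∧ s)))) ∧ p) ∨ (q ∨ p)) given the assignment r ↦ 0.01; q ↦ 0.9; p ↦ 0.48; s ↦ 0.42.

0.90

(p ∨ p) = max(0.48, 0.48) = 0.48
((p ∨ p) → p): 0.48 ≤ 0.48, so result = 1
not s: Gödel ¬ of 0.42 = 0 (operand ≠ 0)
not not s: Gödel ¬ of 0 = 1 (operand is 0)
(r ∧ p) = min(0.01, 0.48) = 0.01
(r → (r ∧ p)): 0.01 ≤ 0.01, so result = 1
((r → (r ∧ p)) ∧ s) = min(1, 0.42) = 0.42
(p ∨ ((r → (r ∧ p)) ∧ s)) = max(0.48, 0.42) = 0.48
(not not s → (p ∨ ((r → (r ∧ p)) ∧ s))): 1 > 0.48, so result = 0.48
(((p ∨ p) → p) → (not not s → (p ∨ ((r → (r ∧ p)) ∧ s)))): 1 > 0.48, so result = 0.48
((((p ∨ p) → p) → (not not s → (p ∨ ((r → (r ∧ p)) ∧ s)))) ∧ p) = min(0.48, 0.48) = 0.48
(q ∨ p) = max(0.9, 0.48) = 0.9
(((((p ∨ p) → p) → (not not s → (p ∨ ((r → (r ∧ p)) ∧ s)))) ∧ p) ∨ (q ∨ p)) = max(0.48, 0.9) = 0.9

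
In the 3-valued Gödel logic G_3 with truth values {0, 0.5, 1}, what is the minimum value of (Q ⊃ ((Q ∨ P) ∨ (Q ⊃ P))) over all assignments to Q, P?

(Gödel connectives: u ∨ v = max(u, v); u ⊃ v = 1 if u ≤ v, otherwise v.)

1.00

Every assignment gives 1. For instance at Q = 0, P = 0:
  (Q ∨ P) = max(0, 0) = 0
  (Q ⊃ P): 0 ≤ 0, so result = 1
  ((Q ∨ P) ∨ (Q ⊃ P)) = max(0, 1) = 1
  (Q ⊃ ((Q ∨ P) ∨ (Q ⊃ P))): 0 ≤ 1, so result = 1
All 9 assignments give value 1 — the formula is a G_3-tautology.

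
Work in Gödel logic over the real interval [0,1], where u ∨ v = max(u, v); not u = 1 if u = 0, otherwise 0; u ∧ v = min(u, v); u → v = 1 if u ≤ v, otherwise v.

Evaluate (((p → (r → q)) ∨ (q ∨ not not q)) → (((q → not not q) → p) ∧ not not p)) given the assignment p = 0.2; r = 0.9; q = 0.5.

0.20

(r → q): 0.9 > 0.5, so result = 0.5
(p → (r → q)): 0.2 ≤ 0.5, so result = 1
not q: Gödel ¬ of 0.5 = 0 (operand ≠ 0)
not not q: Gödel ¬ of 0 = 1 (operand is 0)
(q ∨ not not q) = max(0.5, 1) = 1
((p → (r → q)) ∨ (q ∨ not not q)) = max(1, 1) = 1
not q: Gödel ¬ of 0.5 = 0 (operand ≠ 0)
not not q: Gödel ¬ of 0 = 1 (operand is 0)
(q → not not q): 0.5 ≤ 1, so result = 1
((q → not not q) → p): 1 > 0.2, so result = 0.2
not p: Gödel ¬ of 0.2 = 0 (operand ≠ 0)
not not p: Gödel ¬ of 0 = 1 (operand is 0)
(((q → not not q) → p) ∧ not not p) = min(0.2, 1) = 0.2
(((p → (r → q)) ∨ (q ∨ not not q)) → (((q → not not q) → p) ∧ not not p)): 1 > 0.2, so result = 0.2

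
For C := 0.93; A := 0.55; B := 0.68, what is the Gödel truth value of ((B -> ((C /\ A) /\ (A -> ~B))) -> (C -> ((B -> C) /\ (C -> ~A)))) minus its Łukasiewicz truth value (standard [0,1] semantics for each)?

Gödel evaluation:
  (C /\ A) = min(0.93, 0.55) = 0.55
  ~B: Gödel ¬ of 0.68 = 0 (operand ≠ 0)
  (A -> ~B): 0.55 > 0, so result = 0
  ((C /\ A) /\ (A -> ~B)) = min(0.55, 0) = 0
  (B -> ((C /\ A) /\ (A -> ~B))): 0.68 > 0, so result = 0
  (B -> C): 0.68 ≤ 0.93, so result = 1
  ~A: Gödel ¬ of 0.55 = 0 (operand ≠ 0)
  (C -> ~A): 0.93 > 0, so result = 0
  ((B -> C) /\ (C -> ~A)) = min(1, 0) = 0
  (C -> ((B -> C) /\ (C -> ~A))): 0.93 > 0, so result = 0
  ((B -> ((C /\ A) /\ (A -> ~B))) -> (C -> ((B -> C) /\ (C -> ~A)))): 0 ≤ 0, so result = 1
  Gödel value = 1
Łukasiewicz evaluation:
  (C /\ A) = min(0.93, 0.55) = 0.55
  ~B: Łukasiewicz ¬ gives 1 − 0.68 = 0.32
  (A -> ~B): min(1, 1 − 0.55 + 0.32) = 0.77
  ((C /\ A) /\ (A -> ~B)) = min(0.55, 0.77) = 0.55
  (B -> ((C /\ A) /\ (A -> ~B))): min(1, 1 − 0.68 + 0.55) = 0.87
  (B -> C): min(1, 1 − 0.68 + 0.93) = 1
  ~A: Łukasiewicz ¬ gives 1 − 0.55 = 0.45
  (C -> ~A): min(1, 1 − 0.93 + 0.45) = 0.52
  ((B -> C) /\ (C -> ~A)) = min(1, 0.52) = 0.52
  (C -> ((B -> C) /\ (C -> ~A))): min(1, 1 − 0.93 + 0.52) = 0.59
  ((B -> ((C /\ A) /\ (A -> ~B))) -> (C -> ((B -> C) /\ (C -> ~A)))): min(1, 1 − 0.87 + 0.59) = 0.72
  Łukasiewicz value = 0.72
Difference: 1 − 0.72 = 0.28

0.28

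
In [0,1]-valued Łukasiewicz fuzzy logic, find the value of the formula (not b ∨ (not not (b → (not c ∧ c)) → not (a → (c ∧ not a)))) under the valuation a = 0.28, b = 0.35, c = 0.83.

0.65

not b: Łukasiewicz ¬ gives 1 − 0.35 = 0.65
not c: Łukasiewicz ¬ gives 1 − 0.83 = 0.17
(not c ∧ c) = min(0.17, 0.83) = 0.17
(b → (not c ∧ c)): min(1, 1 − 0.35 + 0.17) = 0.82
not (b → (not c ∧ c)): Łukasiewicz ¬ gives 1 − 0.82 = 0.18
not not (b → (not c ∧ c)): Łukasiewicz ¬ gives 1 − 0.18 = 0.82
not a: Łukasiewicz ¬ gives 1 − 0.28 = 0.72
(c ∧ not a) = min(0.83, 0.72) = 0.72
(a → (c ∧ not a)): min(1, 1 − 0.28 + 0.72) = 1
not (a → (c ∧ not a)): Łukasiewicz ¬ gives 1 − 1 = 0
(not not (b → (not c ∧ c)) → not (a → (c ∧ not a))): min(1, 1 − 0.82 + 0) = 0.18
(not b ∨ (not not (b → (not c ∧ c)) → not (a → (c ∧ not a)))) = max(0.65, 0.18) = 0.65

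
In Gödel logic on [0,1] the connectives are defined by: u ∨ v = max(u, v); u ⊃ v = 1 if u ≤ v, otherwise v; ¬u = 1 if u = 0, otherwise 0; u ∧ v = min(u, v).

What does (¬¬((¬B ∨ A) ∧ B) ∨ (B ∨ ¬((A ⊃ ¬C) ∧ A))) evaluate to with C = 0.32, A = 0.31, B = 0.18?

1.00

¬B: Gödel ¬ of 0.18 = 0 (operand ≠ 0)
(¬B ∨ A) = max(0, 0.31) = 0.31
((¬B ∨ A) ∧ B) = min(0.31, 0.18) = 0.18
¬((¬B ∨ A) ∧ B): Gödel ¬ of 0.18 = 0 (operand ≠ 0)
¬¬((¬B ∨ A) ∧ B): Gödel ¬ of 0 = 1 (operand is 0)
¬C: Gödel ¬ of 0.32 = 0 (operand ≠ 0)
(A ⊃ ¬C): 0.31 > 0, so result = 0
((A ⊃ ¬C) ∧ A) = min(0, 0.31) = 0
¬((A ⊃ ¬C) ∧ A): Gödel ¬ of 0 = 1 (operand is 0)
(B ∨ ¬((A ⊃ ¬C) ∧ A)) = max(0.18, 1) = 1
(¬¬((¬B ∨ A) ∧ B) ∨ (B ∨ ¬((A ⊃ ¬C) ∧ A))) = max(1, 1) = 1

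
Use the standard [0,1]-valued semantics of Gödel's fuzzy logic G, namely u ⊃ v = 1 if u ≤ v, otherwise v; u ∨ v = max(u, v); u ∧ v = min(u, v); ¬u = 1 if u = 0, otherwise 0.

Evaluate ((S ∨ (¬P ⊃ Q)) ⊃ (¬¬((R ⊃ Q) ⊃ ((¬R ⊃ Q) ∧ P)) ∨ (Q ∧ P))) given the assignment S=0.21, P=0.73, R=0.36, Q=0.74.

1.00

¬P: Gödel ¬ of 0.73 = 0 (operand ≠ 0)
(¬P ⊃ Q): 0 ≤ 0.74, so result = 1
(S ∨ (¬P ⊃ Q)) = max(0.21, 1) = 1
(R ⊃ Q): 0.36 ≤ 0.74, so result = 1
¬R: Gödel ¬ of 0.36 = 0 (operand ≠ 0)
(¬R ⊃ Q): 0 ≤ 0.74, so result = 1
((¬R ⊃ Q) ∧ P) = min(1, 0.73) = 0.73
((R ⊃ Q) ⊃ ((¬R ⊃ Q) ∧ P)): 1 > 0.73, so result = 0.73
¬((R ⊃ Q) ⊃ ((¬R ⊃ Q) ∧ P)): Gödel ¬ of 0.73 = 0 (operand ≠ 0)
¬¬((R ⊃ Q) ⊃ ((¬R ⊃ Q) ∧ P)): Gödel ¬ of 0 = 1 (operand is 0)
(Q ∧ P) = min(0.74, 0.73) = 0.73
(¬¬((R ⊃ Q) ⊃ ((¬R ⊃ Q) ∧ P)) ∨ (Q ∧ P)) = max(1, 0.73) = 1
((S ∨ (¬P ⊃ Q)) ⊃ (¬¬((R ⊃ Q) ⊃ ((¬R ⊃ Q) ∧ P)) ∨ (Q ∧ P))): 1 ≤ 1, so result = 1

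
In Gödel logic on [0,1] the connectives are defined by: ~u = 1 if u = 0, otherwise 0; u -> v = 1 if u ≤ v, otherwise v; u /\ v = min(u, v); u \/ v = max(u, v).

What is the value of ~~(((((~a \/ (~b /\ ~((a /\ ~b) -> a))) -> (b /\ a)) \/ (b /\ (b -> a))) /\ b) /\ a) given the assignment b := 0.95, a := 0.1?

1.00

~a: Gödel ¬ of 0.1 = 0 (operand ≠ 0)
~b: Gödel ¬ of 0.95 = 0 (operand ≠ 0)
~b: Gödel ¬ of 0.95 = 0 (operand ≠ 0)
(a /\ ~b) = min(0.1, 0) = 0
((a /\ ~b) -> a): 0 ≤ 0.1, so result = 1
~((a /\ ~b) -> a): Gödel ¬ of 1 = 0 (operand ≠ 0)
(~b /\ ~((a /\ ~b) -> a)) = min(0, 0) = 0
(~a \/ (~b /\ ~((a /\ ~b) -> a))) = max(0, 0) = 0
(b /\ a) = min(0.95, 0.1) = 0.1
((~a \/ (~b /\ ~((a /\ ~b) -> a))) -> (b /\ a)): 0 ≤ 0.1, so result = 1
(b -> a): 0.95 > 0.1, so result = 0.1
(b /\ (b -> a)) = min(0.95, 0.1) = 0.1
(((~a \/ (~b /\ ~((a /\ ~b) -> a))) -> (b /\ a)) \/ (b /\ (b -> a))) = max(1, 0.1) = 1
((((~a \/ (~b /\ ~((a /\ ~b) -> a))) -> (b /\ a)) \/ (b /\ (b -> a))) /\ b) = min(1, 0.95) = 0.95
(((((~a \/ (~b /\ ~((a /\ ~b) -> a))) -> (b /\ a)) \/ (b /\ (b -> a))) /\ b) /\ a) = min(0.95, 0.1) = 0.1
~(((((~a \/ (~b /\ ~((a /\ ~b) -> a))) -> (b /\ a)) \/ (b /\ (b -> a))) /\ b) /\ a): Gödel ¬ of 0.1 = 0 (operand ≠ 0)
~~(((((~a \/ (~b /\ ~((a /\ ~b) -> a))) -> (b /\ a)) \/ (b /\ (b -> a))) /\ b) /\ a): Gödel ¬ of 0 = 1 (operand is 0)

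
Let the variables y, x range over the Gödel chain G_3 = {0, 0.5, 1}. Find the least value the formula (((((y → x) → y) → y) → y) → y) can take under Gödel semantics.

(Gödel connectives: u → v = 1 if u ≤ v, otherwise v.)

The minimum is attained at y = 0.5, x = 0:
  (y → x): 0.5 > 0, so result = 0
  ((y → x) → y): 0 ≤ 0.5, so result = 1
  (((y → x) → y) → y): 1 > 0.5, so result = 0.5
  ((((y → x) → y) → y) → y): 0.5 ≤ 0.5, so result = 1
  (((((y → x) → y) → y) → y) → y): 1 > 0.5, so result = 0.5
Checking all 9 assignments confirms none give a value below 0.50.

0.50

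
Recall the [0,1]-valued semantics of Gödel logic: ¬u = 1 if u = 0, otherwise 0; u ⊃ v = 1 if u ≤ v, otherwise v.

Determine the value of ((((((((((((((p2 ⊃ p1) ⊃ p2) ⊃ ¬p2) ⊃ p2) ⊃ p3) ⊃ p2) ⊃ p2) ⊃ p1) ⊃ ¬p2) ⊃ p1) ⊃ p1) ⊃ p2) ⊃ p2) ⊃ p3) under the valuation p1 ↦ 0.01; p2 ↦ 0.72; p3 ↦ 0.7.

(p2 ⊃ p1): 0.72 > 0.01, so result = 0.01
((p2 ⊃ p1) ⊃ p2): 0.01 ≤ 0.72, so result = 1
¬p2: Gödel ¬ of 0.72 = 0 (operand ≠ 0)
(((p2 ⊃ p1) ⊃ p2) ⊃ ¬p2): 1 > 0, so result = 0
((((p2 ⊃ p1) ⊃ p2) ⊃ ¬p2) ⊃ p2): 0 ≤ 0.72, so result = 1
(((((p2 ⊃ p1) ⊃ p2) ⊃ ¬p2) ⊃ p2) ⊃ p3): 1 > 0.7, so result = 0.7
((((((p2 ⊃ p1) ⊃ p2) ⊃ ¬p2) ⊃ p2) ⊃ p3) ⊃ p2): 0.7 ≤ 0.72, so result = 1
(((((((p2 ⊃ p1) ⊃ p2) ⊃ ¬p2) ⊃ p2) ⊃ p3) ⊃ p2) ⊃ p2): 1 > 0.72, so result = 0.72
((((((((p2 ⊃ p1) ⊃ p2) ⊃ ¬p2) ⊃ p2) ⊃ p3) ⊃ p2) ⊃ p2) ⊃ p1): 0.72 > 0.01, so result = 0.01
¬p2: Gödel ¬ of 0.72 = 0 (operand ≠ 0)
(((((((((p2 ⊃ p1) ⊃ p2) ⊃ ¬p2) ⊃ p2) ⊃ p3) ⊃ p2) ⊃ p2) ⊃ p1) ⊃ ¬p2): 0.01 > 0, so result = 0
((((((((((p2 ⊃ p1) ⊃ p2) ⊃ ¬p2) ⊃ p2) ⊃ p3) ⊃ p2) ⊃ p2) ⊃ p1) ⊃ ¬p2) ⊃ p1): 0 ≤ 0.01, so result = 1
(((((((((((p2 ⊃ p1) ⊃ p2) ⊃ ¬p2) ⊃ p2) ⊃ p3) ⊃ p2) ⊃ p2) ⊃ p1) ⊃ ¬p2) ⊃ p1) ⊃ p1): 1 > 0.01, so result = 0.01
((((((((((((p2 ⊃ p1) ⊃ p2) ⊃ ¬p2) ⊃ p2) ⊃ p3) ⊃ p2) ⊃ p2) ⊃ p1) ⊃ ¬p2) ⊃ p1) ⊃ p1) ⊃ p2): 0.01 ≤ 0.72, so result = 1
(((((((((((((p2 ⊃ p1) ⊃ p2) ⊃ ¬p2) ⊃ p2) ⊃ p3) ⊃ p2) ⊃ p2) ⊃ p1) ⊃ ¬p2) ⊃ p1) ⊃ p1) ⊃ p2) ⊃ p2): 1 > 0.72, so result = 0.72
((((((((((((((p2 ⊃ p1) ⊃ p2) ⊃ ¬p2) ⊃ p2) ⊃ p3) ⊃ p2) ⊃ p2) ⊃ p1) ⊃ ¬p2) ⊃ p1) ⊃ p1) ⊃ p2) ⊃ p2) ⊃ p3): 0.72 > 0.7, so result = 0.7

0.70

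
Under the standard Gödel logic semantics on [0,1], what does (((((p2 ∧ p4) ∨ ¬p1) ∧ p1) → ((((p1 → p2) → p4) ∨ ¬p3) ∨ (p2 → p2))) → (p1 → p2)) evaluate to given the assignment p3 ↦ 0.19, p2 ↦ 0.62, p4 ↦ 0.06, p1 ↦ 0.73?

0.62

(p2 ∧ p4) = min(0.62, 0.06) = 0.06
¬p1: Gödel ¬ of 0.73 = 0 (operand ≠ 0)
((p2 ∧ p4) ∨ ¬p1) = max(0.06, 0) = 0.06
(((p2 ∧ p4) ∨ ¬p1) ∧ p1) = min(0.06, 0.73) = 0.06
(p1 → p2): 0.73 > 0.62, so result = 0.62
((p1 → p2) → p4): 0.62 > 0.06, so result = 0.06
¬p3: Gödel ¬ of 0.19 = 0 (operand ≠ 0)
(((p1 → p2) → p4) ∨ ¬p3) = max(0.06, 0) = 0.06
(p2 → p2): 0.62 ≤ 0.62, so result = 1
((((p1 → p2) → p4) ∨ ¬p3) ∨ (p2 → p2)) = max(0.06, 1) = 1
((((p2 ∧ p4) ∨ ¬p1) ∧ p1) → ((((p1 → p2) → p4) ∨ ¬p3) ∨ (p2 → p2))): 0.06 ≤ 1, so result = 1
(p1 → p2): 0.73 > 0.62, so result = 0.62
(((((p2 ∧ p4) ∨ ¬p1) ∧ p1) → ((((p1 → p2) → p4) ∨ ¬p3) ∨ (p2 → p2))) → (p1 → p2)): 1 > 0.62, so result = 0.62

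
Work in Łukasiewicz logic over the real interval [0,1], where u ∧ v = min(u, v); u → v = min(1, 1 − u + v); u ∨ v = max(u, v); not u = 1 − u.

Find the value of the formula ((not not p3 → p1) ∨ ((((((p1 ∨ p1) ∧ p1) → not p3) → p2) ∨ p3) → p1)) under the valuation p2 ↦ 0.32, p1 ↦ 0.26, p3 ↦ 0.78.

0.48

not p3: Łukasiewicz ¬ gives 1 − 0.78 = 0.22
not not p3: Łukasiewicz ¬ gives 1 − 0.22 = 0.78
(not not p3 → p1): min(1, 1 − 0.78 + 0.26) = 0.48
(p1 ∨ p1) = max(0.26, 0.26) = 0.26
((p1 ∨ p1) ∧ p1) = min(0.26, 0.26) = 0.26
not p3: Łukasiewicz ¬ gives 1 − 0.78 = 0.22
(((p1 ∨ p1) ∧ p1) → not p3): min(1, 1 − 0.26 + 0.22) = 0.96
((((p1 ∨ p1) ∧ p1) → not p3) → p2): min(1, 1 − 0.96 + 0.32) = 0.36
(((((p1 ∨ p1) ∧ p1) → not p3) → p2) ∨ p3) = max(0.36, 0.78) = 0.78
((((((p1 ∨ p1) ∧ p1) → not p3) → p2) ∨ p3) → p1): min(1, 1 − 0.78 + 0.26) = 0.48
((not not p3 → p1) ∨ ((((((p1 ∨ p1) ∧ p1) → not p3) → p2) ∨ p3) → p1)) = max(0.48, 0.48) = 0.48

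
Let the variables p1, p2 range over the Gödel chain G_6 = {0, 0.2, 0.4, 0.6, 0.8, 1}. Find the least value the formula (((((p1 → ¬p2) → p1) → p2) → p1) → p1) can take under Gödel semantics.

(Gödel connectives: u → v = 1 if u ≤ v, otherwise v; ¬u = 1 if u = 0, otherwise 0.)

The minimum is attained at p1 = 0.2, p2 = 0:
  ¬p2: Gödel ¬ of 0 = 1 (operand is 0)
  (p1 → ¬p2): 0.2 ≤ 1, so result = 1
  ((p1 → ¬p2) → p1): 1 > 0.2, so result = 0.2
  (((p1 → ¬p2) → p1) → p2): 0.2 > 0, so result = 0
  ((((p1 → ¬p2) → p1) → p2) → p1): 0 ≤ 0.2, so result = 1
  (((((p1 → ¬p2) → p1) → p2) → p1) → p1): 1 > 0.2, so result = 0.2
Checking all 36 assignments confirms none give a value below 0.20.

0.20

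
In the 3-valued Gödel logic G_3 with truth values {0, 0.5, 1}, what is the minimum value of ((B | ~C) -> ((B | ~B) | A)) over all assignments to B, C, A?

0.50

The minimum is attained at B = 0.5, C = 0, A = 0:
  ~C: Gödel ¬ of 0 = 1 (operand is 0)
  (B | ~C) = max(0.5, 1) = 1
  ~B: Gödel ¬ of 0.5 = 0 (operand ≠ 0)
  (B | ~B) = max(0.5, 0) = 0.5
  ((B | ~B) | A) = max(0.5, 0) = 0.5
  ((B | ~C) -> ((B | ~B) | A)): 1 > 0.5, so result = 0.5
Checking all 27 assignments confirms none give a value below 0.50.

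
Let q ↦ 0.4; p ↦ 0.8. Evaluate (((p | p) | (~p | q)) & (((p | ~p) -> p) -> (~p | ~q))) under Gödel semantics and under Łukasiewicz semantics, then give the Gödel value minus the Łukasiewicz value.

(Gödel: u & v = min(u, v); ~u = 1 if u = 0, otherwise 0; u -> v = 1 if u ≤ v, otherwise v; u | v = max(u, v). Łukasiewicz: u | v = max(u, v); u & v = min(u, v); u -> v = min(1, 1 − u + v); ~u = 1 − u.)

-0.60

Gödel evaluation:
  (p | p) = max(0.8, 0.8) = 0.8
  ~p: Gödel ¬ of 0.8 = 0 (operand ≠ 0)
  (~p | q) = max(0, 0.4) = 0.4
  ((p | p) | (~p | q)) = max(0.8, 0.4) = 0.8
  ~p: Gödel ¬ of 0.8 = 0 (operand ≠ 0)
  (p | ~p) = max(0.8, 0) = 0.8
  ((p | ~p) -> p): 0.8 ≤ 0.8, so result = 1
  ~p: Gödel ¬ of 0.8 = 0 (operand ≠ 0)
  ~q: Gödel ¬ of 0.4 = 0 (operand ≠ 0)
  (~p | ~q) = max(0, 0) = 0
  (((p | ~p) -> p) -> (~p | ~q)): 1 > 0, so result = 0
  (((p | p) | (~p | q)) & (((p | ~p) -> p) -> (~p | ~q))) = min(0.8, 0) = 0
  Gödel value = 0
Łukasiewicz evaluation:
  (p | p) = max(0.8, 0.8) = 0.8
  ~p: Łukasiewicz ¬ gives 1 − 0.8 = 0.2
  (~p | q) = max(0.2, 0.4) = 0.4
  ((p | p) | (~p | q)) = max(0.8, 0.4) = 0.8
  ~p: Łukasiewicz ¬ gives 1 − 0.8 = 0.2
  (p | ~p) = max(0.8, 0.2) = 0.8
  ((p | ~p) -> p): min(1, 1 − 0.8 + 0.8) = 1
  ~p: Łukasiewicz ¬ gives 1 − 0.8 = 0.2
  ~q: Łukasiewicz ¬ gives 1 − 0.4 = 0.6
  (~p | ~q) = max(0.2, 0.6) = 0.6
  (((p | ~p) -> p) -> (~p | ~q)): min(1, 1 − 1 + 0.6) = 0.6
  (((p | p) | (~p | q)) & (((p | ~p) -> p) -> (~p | ~q))) = min(0.8, 0.6) = 0.6
  Łukasiewicz value = 0.6
Difference: 0 − 0.6 = -0.60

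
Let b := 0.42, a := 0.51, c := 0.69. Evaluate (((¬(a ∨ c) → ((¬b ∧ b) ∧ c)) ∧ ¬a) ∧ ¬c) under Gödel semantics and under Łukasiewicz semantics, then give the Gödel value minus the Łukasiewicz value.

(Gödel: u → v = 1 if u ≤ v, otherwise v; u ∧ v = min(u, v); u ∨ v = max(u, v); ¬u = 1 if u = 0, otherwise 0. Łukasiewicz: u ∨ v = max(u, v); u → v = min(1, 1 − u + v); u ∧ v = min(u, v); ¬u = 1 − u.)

Gödel evaluation:
  (a ∨ c) = max(0.51, 0.69) = 0.69
  ¬(a ∨ c): Gödel ¬ of 0.69 = 0 (operand ≠ 0)
  ¬b: Gödel ¬ of 0.42 = 0 (operand ≠ 0)
  (¬b ∧ b) = min(0, 0.42) = 0
  ((¬b ∧ b) ∧ c) = min(0, 0.69) = 0
  (¬(a ∨ c) → ((¬b ∧ b) ∧ c)): 0 ≤ 0, so result = 1
  ¬a: Gödel ¬ of 0.51 = 0 (operand ≠ 0)
  ((¬(a ∨ c) → ((¬b ∧ b) ∧ c)) ∧ ¬a) = min(1, 0) = 0
  ¬c: Gödel ¬ of 0.69 = 0 (operand ≠ 0)
  (((¬(a ∨ c) → ((¬b ∧ b) ∧ c)) ∧ ¬a) ∧ ¬c) = min(0, 0) = 0
  Gödel value = 0
Łukasiewicz evaluation:
  (a ∨ c) = max(0.51, 0.69) = 0.69
  ¬(a ∨ c): Łukasiewicz ¬ gives 1 − 0.69 = 0.31
  ¬b: Łukasiewicz ¬ gives 1 − 0.42 = 0.58
  (¬b ∧ b) = min(0.58, 0.42) = 0.42
  ((¬b ∧ b) ∧ c) = min(0.42, 0.69) = 0.42
  (¬(a ∨ c) → ((¬b ∧ b) ∧ c)): min(1, 1 − 0.31 + 0.42) = 1
  ¬a: Łukasiewicz ¬ gives 1 − 0.51 = 0.49
  ((¬(a ∨ c) → ((¬b ∧ b) ∧ c)) ∧ ¬a) = min(1, 0.49) = 0.49
  ¬c: Łukasiewicz ¬ gives 1 − 0.69 = 0.31
  (((¬(a ∨ c) → ((¬b ∧ b) ∧ c)) ∧ ¬a) ∧ ¬c) = min(0.49, 0.31) = 0.31
  Łukasiewicz value = 0.31
Difference: 0 − 0.31 = -0.31

-0.31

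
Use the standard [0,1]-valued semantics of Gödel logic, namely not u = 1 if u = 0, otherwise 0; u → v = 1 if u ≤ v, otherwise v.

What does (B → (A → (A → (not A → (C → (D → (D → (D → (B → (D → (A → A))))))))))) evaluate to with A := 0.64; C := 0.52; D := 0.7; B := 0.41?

not A: Gödel ¬ of 0.64 = 0 (operand ≠ 0)
(A → A): 0.64 ≤ 0.64, so result = 1
(D → (A → A)): 0.7 ≤ 1, so result = 1
(B → (D → (A → A))): 0.41 ≤ 1, so result = 1
(D → (B → (D → (A → A)))): 0.7 ≤ 1, so result = 1
(D → (D → (B → (D → (A → A))))): 0.7 ≤ 1, so result = 1
(D → (D → (D → (B → (D → (A → A)))))): 0.7 ≤ 1, so result = 1
(C → (D → (D → (D → (B → (D → (A → A))))))): 0.52 ≤ 1, so result = 1
(not A → (C → (D → (D → (D → (B → (D → (A → A)))))))): 0 ≤ 1, so result = 1
(A → (not A → (C → (D → (D → (D → (B → (D → (A → A))))))))): 0.64 ≤ 1, so result = 1
(A → (A → (not A → (C → (D → (D → (D → (B → (D → (A → A)))))))))): 0.64 ≤ 1, so result = 1
(B → (A → (A → (not A → (C → (D → (D → (D → (B → (D → (A → A))))))))))): 0.41 ≤ 1, so result = 1

1.00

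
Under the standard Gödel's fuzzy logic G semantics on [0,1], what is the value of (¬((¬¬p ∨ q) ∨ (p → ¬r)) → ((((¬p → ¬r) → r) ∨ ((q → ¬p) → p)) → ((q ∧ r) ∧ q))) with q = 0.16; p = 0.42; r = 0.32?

¬p: Gödel ¬ of 0.42 = 0 (operand ≠ 0)
¬¬p: Gödel ¬ of 0 = 1 (operand is 0)
(¬¬p ∨ q) = max(1, 0.16) = 1
¬r: Gödel ¬ of 0.32 = 0 (operand ≠ 0)
(p → ¬r): 0.42 > 0, so result = 0
((¬¬p ∨ q) ∨ (p → ¬r)) = max(1, 0) = 1
¬((¬¬p ∨ q) ∨ (p → ¬r)): Gödel ¬ of 1 = 0 (operand ≠ 0)
¬p: Gödel ¬ of 0.42 = 0 (operand ≠ 0)
¬r: Gödel ¬ of 0.32 = 0 (operand ≠ 0)
(¬p → ¬r): 0 ≤ 0, so result = 1
((¬p → ¬r) → r): 1 > 0.32, so result = 0.32
¬p: Gödel ¬ of 0.42 = 0 (operand ≠ 0)
(q → ¬p): 0.16 > 0, so result = 0
((q → ¬p) → p): 0 ≤ 0.42, so result = 1
(((¬p → ¬r) → r) ∨ ((q → ¬p) → p)) = max(0.32, 1) = 1
(q ∧ r) = min(0.16, 0.32) = 0.16
((q ∧ r) ∧ q) = min(0.16, 0.16) = 0.16
((((¬p → ¬r) → r) ∨ ((q → ¬p) → p)) → ((q ∧ r) ∧ q)): 1 > 0.16, so result = 0.16
(¬((¬¬p ∨ q) ∨ (p → ¬r)) → ((((¬p → ¬r) → r) ∨ ((q → ¬p) → p)) → ((q ∧ r) ∧ q))): 0 ≤ 0.16, so result = 1

1.00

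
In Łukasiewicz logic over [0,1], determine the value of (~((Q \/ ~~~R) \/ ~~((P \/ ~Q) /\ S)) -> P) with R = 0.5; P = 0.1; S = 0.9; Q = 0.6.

~R: Łukasiewicz ¬ gives 1 − 0.5 = 0.5
~~R: Łukasiewicz ¬ gives 1 − 0.5 = 0.5
~~~R: Łukasiewicz ¬ gives 1 − 0.5 = 0.5
(Q \/ ~~~R) = max(0.6, 0.5) = 0.6
~Q: Łukasiewicz ¬ gives 1 − 0.6 = 0.4
(P \/ ~Q) = max(0.1, 0.4) = 0.4
((P \/ ~Q) /\ S) = min(0.4, 0.9) = 0.4
~((P \/ ~Q) /\ S): Łukasiewicz ¬ gives 1 − 0.4 = 0.6
~~((P \/ ~Q) /\ S): Łukasiewicz ¬ gives 1 − 0.6 = 0.4
((Q \/ ~~~R) \/ ~~((P \/ ~Q) /\ S)) = max(0.6, 0.4) = 0.6
~((Q \/ ~~~R) \/ ~~((P \/ ~Q) /\ S)): Łukasiewicz ¬ gives 1 − 0.6 = 0.4
(~((Q \/ ~~~R) \/ ~~((P \/ ~Q) /\ S)) -> P): min(1, 1 − 0.4 + 0.1) = 0.7

0.70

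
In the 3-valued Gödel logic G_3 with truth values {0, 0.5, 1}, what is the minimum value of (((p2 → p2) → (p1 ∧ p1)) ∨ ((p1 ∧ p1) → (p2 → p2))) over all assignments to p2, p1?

1.00

Every assignment gives 1. For instance at p2 = 0, p1 = 0:
  (p2 → p2): 0 ≤ 0, so result = 1
  (p1 ∧ p1) = min(0, 0) = 0
  ((p2 → p2) → (p1 ∧ p1)): 1 > 0, so result = 0
  (p1 ∧ p1) = min(0, 0) = 0
  (p2 → p2): 0 ≤ 0, so result = 1
  ((p1 ∧ p1) → (p2 → p2)): 0 ≤ 1, so result = 1
  (((p2 → p2) → (p1 ∧ p1)) ∨ ((p1 ∧ p1) → (p2 → p2))) = max(0, 1) = 1
All 9 assignments give value 1 — the formula is a G_3-tautology.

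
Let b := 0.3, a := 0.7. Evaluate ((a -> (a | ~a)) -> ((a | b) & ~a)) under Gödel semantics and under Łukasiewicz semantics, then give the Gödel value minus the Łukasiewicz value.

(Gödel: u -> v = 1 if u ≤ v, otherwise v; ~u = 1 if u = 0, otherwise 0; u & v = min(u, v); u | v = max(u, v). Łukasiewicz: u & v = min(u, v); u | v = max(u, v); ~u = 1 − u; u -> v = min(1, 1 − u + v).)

Gödel evaluation:
  ~a: Gödel ¬ of 0.7 = 0 (operand ≠ 0)
  (a | ~a) = max(0.7, 0) = 0.7
  (a -> (a | ~a)): 0.7 ≤ 0.7, so result = 1
  (a | b) = max(0.7, 0.3) = 0.7
  ~a: Gödel ¬ of 0.7 = 0 (operand ≠ 0)
  ((a | b) & ~a) = min(0.7, 0) = 0
  ((a -> (a | ~a)) -> ((a | b) & ~a)): 1 > 0, so result = 0
  Gödel value = 0
Łukasiewicz evaluation:
  ~a: Łukasiewicz ¬ gives 1 − 0.7 = 0.3
  (a | ~a) = max(0.7, 0.3) = 0.7
  (a -> (a | ~a)): min(1, 1 − 0.7 + 0.7) = 1
  (a | b) = max(0.7, 0.3) = 0.7
  ~a: Łukasiewicz ¬ gives 1 − 0.7 = 0.3
  ((a | b) & ~a) = min(0.7, 0.3) = 0.3
  ((a -> (a | ~a)) -> ((a | b) & ~a)): min(1, 1 − 1 + 0.3) = 0.3
  Łukasiewicz value = 0.3
Difference: 0 − 0.3 = -0.30

-0.30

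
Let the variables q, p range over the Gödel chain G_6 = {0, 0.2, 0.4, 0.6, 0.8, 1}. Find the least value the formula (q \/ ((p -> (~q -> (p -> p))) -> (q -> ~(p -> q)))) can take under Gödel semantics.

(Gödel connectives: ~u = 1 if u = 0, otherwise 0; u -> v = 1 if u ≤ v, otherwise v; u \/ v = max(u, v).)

0.20

The minimum is attained at q = 0.2, p = 0:
  ~q: Gödel ¬ of 0.2 = 0 (operand ≠ 0)
  (p -> p): 0 ≤ 0, so result = 1
  (~q -> (p -> p)): 0 ≤ 1, so result = 1
  (p -> (~q -> (p -> p))): 0 ≤ 1, so result = 1
  (p -> q): 0 ≤ 0.2, so result = 1
  ~(p -> q): Gödel ¬ of 1 = 0 (operand ≠ 0)
  (q -> ~(p -> q)): 0.2 > 0, so result = 0
  ((p -> (~q -> (p -> p))) -> (q -> ~(p -> q))): 1 > 0, so result = 0
  (q \/ ((p -> (~q -> (p -> p))) -> (q -> ~(p -> q)))) = max(0.2, 0) = 0.2
Checking all 36 assignments confirms none give a value below 0.20.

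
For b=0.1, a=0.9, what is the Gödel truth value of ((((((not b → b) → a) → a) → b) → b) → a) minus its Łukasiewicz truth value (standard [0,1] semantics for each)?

-0.10

Gödel evaluation:
  not b: Gödel ¬ of 0.1 = 0 (operand ≠ 0)
  (not b → b): 0 ≤ 0.1, so result = 1
  ((not b → b) → a): 1 > 0.9, so result = 0.9
  (((not b → b) → a) → a): 0.9 ≤ 0.9, so result = 1
  ((((not b → b) → a) → a) → b): 1 > 0.1, so result = 0.1
  (((((not b → b) → a) → a) → b) → b): 0.1 ≤ 0.1, so result = 1
  ((((((not b → b) → a) → a) → b) → b) → a): 1 > 0.9, so result = 0.9
  Gödel value = 0.9
Łukasiewicz evaluation:
  not b: Łukasiewicz ¬ gives 1 − 0.1 = 0.9
  (not b → b): min(1, 1 − 0.9 + 0.1) = 0.2
  ((not b → b) → a): min(1, 1 − 0.2 + 0.9) = 1
  (((not b → b) → a) → a): min(1, 1 − 1 + 0.9) = 0.9
  ((((not b → b) → a) → a) → b): min(1, 1 − 0.9 + 0.1) = 0.2
  (((((not b → b) → a) → a) → b) → b): min(1, 1 − 0.2 + 0.1) = 0.9
  ((((((not b → b) → a) → a) → b) → b) → a): min(1, 1 − 0.9 + 0.9) = 1
  Łukasiewicz value = 1
Difference: 0.9 − 1 = -0.10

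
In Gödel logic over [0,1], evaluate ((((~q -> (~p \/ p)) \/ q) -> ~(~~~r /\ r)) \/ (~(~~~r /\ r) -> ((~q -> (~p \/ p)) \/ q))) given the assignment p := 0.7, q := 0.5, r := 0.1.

~q: Gödel ¬ of 0.5 = 0 (operand ≠ 0)
~p: Gödel ¬ of 0.7 = 0 (operand ≠ 0)
(~p \/ p) = max(0, 0.7) = 0.7
(~q -> (~p \/ p)): 0 ≤ 0.7, so result = 1
((~q -> (~p \/ p)) \/ q) = max(1, 0.5) = 1
~r: Gödel ¬ of 0.1 = 0 (operand ≠ 0)
~~r: Gödel ¬ of 0 = 1 (operand is 0)
~~~r: Gödel ¬ of 1 = 0 (operand ≠ 0)
(~~~r /\ r) = min(0, 0.1) = 0
~(~~~r /\ r): Gödel ¬ of 0 = 1 (operand is 0)
(((~q -> (~p \/ p)) \/ q) -> ~(~~~r /\ r)): 1 ≤ 1, so result = 1
~r: Gödel ¬ of 0.1 = 0 (operand ≠ 0)
~~r: Gödel ¬ of 0 = 1 (operand is 0)
~~~r: Gödel ¬ of 1 = 0 (operand ≠ 0)
(~~~r /\ r) = min(0, 0.1) = 0
~(~~~r /\ r): Gödel ¬ of 0 = 1 (operand is 0)
~q: Gödel ¬ of 0.5 = 0 (operand ≠ 0)
~p: Gödel ¬ of 0.7 = 0 (operand ≠ 0)
(~p \/ p) = max(0, 0.7) = 0.7
(~q -> (~p \/ p)): 0 ≤ 0.7, so result = 1
((~q -> (~p \/ p)) \/ q) = max(1, 0.5) = 1
(~(~~~r /\ r) -> ((~q -> (~p \/ p)) \/ q)): 1 ≤ 1, so result = 1
((((~q -> (~p \/ p)) \/ q) -> ~(~~~r /\ r)) \/ (~(~~~r /\ r) -> ((~q -> (~p \/ p)) \/ q))) = max(1, 1) = 1

1.00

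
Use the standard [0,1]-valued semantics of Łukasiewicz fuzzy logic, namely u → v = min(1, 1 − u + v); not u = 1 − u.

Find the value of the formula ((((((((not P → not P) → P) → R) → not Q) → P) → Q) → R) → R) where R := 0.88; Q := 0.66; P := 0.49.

not P: Łukasiewicz ¬ gives 1 − 0.49 = 0.51
not P: Łukasiewicz ¬ gives 1 − 0.49 = 0.51
(not P → not P): min(1, 1 − 0.51 + 0.51) = 1
((not P → not P) → P): min(1, 1 − 1 + 0.49) = 0.49
(((not P → not P) → P) → R): min(1, 1 − 0.49 + 0.88) = 1
not Q: Łukasiewicz ¬ gives 1 − 0.66 = 0.34
((((not P → not P) → P) → R) → not Q): min(1, 1 − 1 + 0.34) = 0.34
(((((not P → not P) → P) → R) → not Q) → P): min(1, 1 − 0.34 + 0.49) = 1
((((((not P → not P) → P) → R) → not Q) → P) → Q): min(1, 1 − 1 + 0.66) = 0.66
(((((((not P → not P) → P) → R) → not Q) → P) → Q) → R): min(1, 1 − 0.66 + 0.88) = 1
((((((((not P → not P) → P) → R) → not Q) → P) → Q) → R) → R): min(1, 1 − 1 + 0.88) = 0.88

0.88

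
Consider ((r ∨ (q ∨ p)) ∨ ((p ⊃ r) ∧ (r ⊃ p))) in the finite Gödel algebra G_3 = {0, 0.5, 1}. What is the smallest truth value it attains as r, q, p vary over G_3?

0.50

The minimum is attained at r = 0, q = 0, p = 0.5:
  (q ∨ p) = max(0, 0.5) = 0.5
  (r ∨ (q ∨ p)) = max(0, 0.5) = 0.5
  (p ⊃ r): 0.5 > 0, so result = 0
  (r ⊃ p): 0 ≤ 0.5, so result = 1
  ((p ⊃ r) ∧ (r ⊃ p)) = min(0, 1) = 0
  ((r ∨ (q ∨ p)) ∨ ((p ⊃ r) ∧ (r ⊃ p))) = max(0.5, 0) = 0.5
Checking all 27 assignments confirms none give a value below 0.50.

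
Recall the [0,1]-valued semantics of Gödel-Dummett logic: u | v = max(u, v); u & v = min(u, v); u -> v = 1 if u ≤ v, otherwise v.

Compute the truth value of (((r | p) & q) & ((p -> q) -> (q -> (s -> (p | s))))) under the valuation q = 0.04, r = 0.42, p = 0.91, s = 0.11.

(r | p) = max(0.42, 0.91) = 0.91
((r | p) & q) = min(0.91, 0.04) = 0.04
(p -> q): 0.91 > 0.04, so result = 0.04
(p | s) = max(0.91, 0.11) = 0.91
(s -> (p | s)): 0.11 ≤ 0.91, so result = 1
(q -> (s -> (p | s))): 0.04 ≤ 1, so result = 1
((p -> q) -> (q -> (s -> (p | s)))): 0.04 ≤ 1, so result = 1
(((r | p) & q) & ((p -> q) -> (q -> (s -> (p | s))))) = min(0.04, 1) = 0.04

0.04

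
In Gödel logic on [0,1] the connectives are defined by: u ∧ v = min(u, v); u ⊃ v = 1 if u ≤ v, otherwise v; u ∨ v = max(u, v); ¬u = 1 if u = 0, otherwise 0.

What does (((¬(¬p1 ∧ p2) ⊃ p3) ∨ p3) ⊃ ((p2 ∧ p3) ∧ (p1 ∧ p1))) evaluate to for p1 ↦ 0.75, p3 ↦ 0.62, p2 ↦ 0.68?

¬p1: Gödel ¬ of 0.75 = 0 (operand ≠ 0)
(¬p1 ∧ p2) = min(0, 0.68) = 0
¬(¬p1 ∧ p2): Gödel ¬ of 0 = 1 (operand is 0)
(¬(¬p1 ∧ p2) ⊃ p3): 1 > 0.62, so result = 0.62
((¬(¬p1 ∧ p2) ⊃ p3) ∨ p3) = max(0.62, 0.62) = 0.62
(p2 ∧ p3) = min(0.68, 0.62) = 0.62
(p1 ∧ p1) = min(0.75, 0.75) = 0.75
((p2 ∧ p3) ∧ (p1 ∧ p1)) = min(0.62, 0.75) = 0.62
(((¬(¬p1 ∧ p2) ⊃ p3) ∨ p3) ⊃ ((p2 ∧ p3) ∧ (p1 ∧ p1))): 0.62 ≤ 0.62, so result = 1

1.00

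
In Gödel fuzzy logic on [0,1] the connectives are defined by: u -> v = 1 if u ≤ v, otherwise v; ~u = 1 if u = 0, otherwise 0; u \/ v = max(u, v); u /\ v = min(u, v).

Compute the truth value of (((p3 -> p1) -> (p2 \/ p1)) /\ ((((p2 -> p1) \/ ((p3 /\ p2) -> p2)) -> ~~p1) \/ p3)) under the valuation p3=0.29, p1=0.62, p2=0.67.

0.67

(p3 -> p1): 0.29 ≤ 0.62, so result = 1
(p2 \/ p1) = max(0.67, 0.62) = 0.67
((p3 -> p1) -> (p2 \/ p1)): 1 > 0.67, so result = 0.67
(p2 -> p1): 0.67 > 0.62, so result = 0.62
(p3 /\ p2) = min(0.29, 0.67) = 0.29
((p3 /\ p2) -> p2): 0.29 ≤ 0.67, so result = 1
((p2 -> p1) \/ ((p3 /\ p2) -> p2)) = max(0.62, 1) = 1
~p1: Gödel ¬ of 0.62 = 0 (operand ≠ 0)
~~p1: Gödel ¬ of 0 = 1 (operand is 0)
(((p2 -> p1) \/ ((p3 /\ p2) -> p2)) -> ~~p1): 1 ≤ 1, so result = 1
((((p2 -> p1) \/ ((p3 /\ p2) -> p2)) -> ~~p1) \/ p3) = max(1, 0.29) = 1
(((p3 -> p1) -> (p2 \/ p1)) /\ ((((p2 -> p1) \/ ((p3 /\ p2) -> p2)) -> ~~p1) \/ p3)) = min(0.67, 1) = 0.67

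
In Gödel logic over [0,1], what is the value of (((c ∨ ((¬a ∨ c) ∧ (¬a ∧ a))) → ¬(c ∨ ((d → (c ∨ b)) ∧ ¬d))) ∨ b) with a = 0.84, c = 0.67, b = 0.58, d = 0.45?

0.58

¬a: Gödel ¬ of 0.84 = 0 (operand ≠ 0)
(¬a ∨ c) = max(0, 0.67) = 0.67
¬a: Gödel ¬ of 0.84 = 0 (operand ≠ 0)
(¬a ∧ a) = min(0, 0.84) = 0
((¬a ∨ c) ∧ (¬a ∧ a)) = min(0.67, 0) = 0
(c ∨ ((¬a ∨ c) ∧ (¬a ∧ a))) = max(0.67, 0) = 0.67
(c ∨ b) = max(0.67, 0.58) = 0.67
(d → (c ∨ b)): 0.45 ≤ 0.67, so result = 1
¬d: Gödel ¬ of 0.45 = 0 (operand ≠ 0)
((d → (c ∨ b)) ∧ ¬d) = min(1, 0) = 0
(c ∨ ((d → (c ∨ b)) ∧ ¬d)) = max(0.67, 0) = 0.67
¬(c ∨ ((d → (c ∨ b)) ∧ ¬d)): Gödel ¬ of 0.67 = 0 (operand ≠ 0)
((c ∨ ((¬a ∨ c) ∧ (¬a ∧ a))) → ¬(c ∨ ((d → (c ∨ b)) ∧ ¬d))): 0.67 > 0, so result = 0
(((c ∨ ((¬a ∨ c) ∧ (¬a ∧ a))) → ¬(c ∨ ((d → (c ∨ b)) ∧ ¬d))) ∨ b) = max(0, 0.58) = 0.58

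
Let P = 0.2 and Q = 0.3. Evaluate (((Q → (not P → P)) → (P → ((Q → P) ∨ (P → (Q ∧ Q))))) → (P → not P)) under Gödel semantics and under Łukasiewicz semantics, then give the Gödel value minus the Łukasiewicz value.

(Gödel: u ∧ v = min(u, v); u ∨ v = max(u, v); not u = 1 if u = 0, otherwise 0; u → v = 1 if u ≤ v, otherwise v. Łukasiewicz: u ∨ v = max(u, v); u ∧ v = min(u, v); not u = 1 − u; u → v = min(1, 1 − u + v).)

Gödel evaluation:
  not P: Gödel ¬ of 0.2 = 0 (operand ≠ 0)
  (not P → P): 0 ≤ 0.2, so result = 1
  (Q → (not P → P)): 0.3 ≤ 1, so result = 1
  (Q → P): 0.3 > 0.2, so result = 0.2
  (Q ∧ Q) = min(0.3, 0.3) = 0.3
  (P → (Q ∧ Q)): 0.2 ≤ 0.3, so result = 1
  ((Q → P) ∨ (P → (Q ∧ Q))) = max(0.2, 1) = 1
  (P → ((Q → P) ∨ (P → (Q ∧ Q)))): 0.2 ≤ 1, so result = 1
  ((Q → (not P → P)) → (P → ((Q → P) ∨ (P → (Q ∧ Q))))): 1 ≤ 1, so result = 1
  not P: Gödel ¬ of 0.2 = 0 (operand ≠ 0)
  (P → not P): 0.2 > 0, so result = 0
  (((Q → (not P → P)) → (P → ((Q → P) ∨ (P → (Q ∧ Q))))) → (P → not P)): 1 > 0, so result = 0
  Gödel value = 0
Łukasiewicz evaluation:
  not P: Łukasiewicz ¬ gives 1 − 0.2 = 0.8
  (not P → P): min(1, 1 − 0.8 + 0.2) = 0.4
  (Q → (not P → P)): min(1, 1 − 0.3 + 0.4) = 1
  (Q → P): min(1, 1 − 0.3 + 0.2) = 0.9
  (Q ∧ Q) = min(0.3, 0.3) = 0.3
  (P → (Q ∧ Q)): min(1, 1 − 0.2 + 0.3) = 1
  ((Q → P) ∨ (P → (Q ∧ Q))) = max(0.9, 1) = 1
  (P → ((Q → P) ∨ (P → (Q ∧ Q)))): min(1, 1 − 0.2 + 1) = 1
  ((Q → (not P → P)) → (P → ((Q → P) ∨ (P → (Q ∧ Q))))): min(1, 1 − 1 + 1) = 1
  not P: Łukasiewicz ¬ gives 1 − 0.2 = 0.8
  (P → not P): min(1, 1 − 0.2 + 0.8) = 1
  (((Q → (not P → P)) → (P → ((Q → P) ∨ (P → (Q ∧ Q))))) → (P → not P)): min(1, 1 − 1 + 1) = 1
  Łukasiewicz value = 1
Difference: 0 − 1 = -1.00

-1.00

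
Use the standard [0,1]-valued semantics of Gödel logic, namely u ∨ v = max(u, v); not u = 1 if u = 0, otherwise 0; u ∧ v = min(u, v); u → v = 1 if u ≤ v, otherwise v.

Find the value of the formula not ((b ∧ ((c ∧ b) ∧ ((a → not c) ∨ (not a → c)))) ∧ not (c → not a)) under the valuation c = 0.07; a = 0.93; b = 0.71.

0.00

(c ∧ b) = min(0.07, 0.71) = 0.07
not c: Gödel ¬ of 0.07 = 0 (operand ≠ 0)
(a → not c): 0.93 > 0, so result = 0
not a: Gödel ¬ of 0.93 = 0 (operand ≠ 0)
(not a → c): 0 ≤ 0.07, so result = 1
((a → not c) ∨ (not a → c)) = max(0, 1) = 1
((c ∧ b) ∧ ((a → not c) ∨ (not a → c))) = min(0.07, 1) = 0.07
(b ∧ ((c ∧ b) ∧ ((a → not c) ∨ (not a → c)))) = min(0.71, 0.07) = 0.07
not a: Gödel ¬ of 0.93 = 0 (operand ≠ 0)
(c → not a): 0.07 > 0, so result = 0
not (c → not a): Gödel ¬ of 0 = 1 (operand is 0)
((b ∧ ((c ∧ b) ∧ ((a → not c) ∨ (not a → c)))) ∧ not (c → not a)) = min(0.07, 1) = 0.07
not ((b ∧ ((c ∧ b) ∧ ((a → not c) ∨ (not a → c)))) ∧ not (c → not a)): Gödel ¬ of 0.07 = 0 (operand ≠ 0)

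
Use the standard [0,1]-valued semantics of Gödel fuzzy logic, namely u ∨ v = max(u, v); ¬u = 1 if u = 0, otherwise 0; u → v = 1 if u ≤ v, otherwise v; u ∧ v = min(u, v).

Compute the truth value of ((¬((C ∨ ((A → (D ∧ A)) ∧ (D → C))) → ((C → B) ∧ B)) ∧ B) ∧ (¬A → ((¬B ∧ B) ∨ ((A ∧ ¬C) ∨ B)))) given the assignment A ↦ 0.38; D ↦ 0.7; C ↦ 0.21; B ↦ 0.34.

(D ∧ A) = min(0.7, 0.38) = 0.38
(A → (D ∧ A)): 0.38 ≤ 0.38, so result = 1
(D → C): 0.7 > 0.21, so result = 0.21
((A → (D ∧ A)) ∧ (D → C)) = min(1, 0.21) = 0.21
(C ∨ ((A → (D ∧ A)) ∧ (D → C))) = max(0.21, 0.21) = 0.21
(C → B): 0.21 ≤ 0.34, so result = 1
((C → B) ∧ B) = min(1, 0.34) = 0.34
((C ∨ ((A → (D ∧ A)) ∧ (D → C))) → ((C → B) ∧ B)): 0.21 ≤ 0.34, so result = 1
¬((C ∨ ((A → (D ∧ A)) ∧ (D → C))) → ((C → B) ∧ B)): Gödel ¬ of 1 = 0 (operand ≠ 0)
(¬((C ∨ ((A → (D ∧ A)) ∧ (D → C))) → ((C → B) ∧ B)) ∧ B) = min(0, 0.34) = 0
¬A: Gödel ¬ of 0.38 = 0 (operand ≠ 0)
¬B: Gödel ¬ of 0.34 = 0 (operand ≠ 0)
(¬B ∧ B) = min(0, 0.34) = 0
¬C: Gödel ¬ of 0.21 = 0 (operand ≠ 0)
(A ∧ ¬C) = min(0.38, 0) = 0
((A ∧ ¬C) ∨ B) = max(0, 0.34) = 0.34
((¬B ∧ B) ∨ ((A ∧ ¬C) ∨ B)) = max(0, 0.34) = 0.34
(¬A → ((¬B ∧ B) ∨ ((A ∧ ¬C) ∨ B))): 0 ≤ 0.34, so result = 1
((¬((C ∨ ((A → (D ∧ A)) ∧ (D → C))) → ((C → B) ∧ B)) ∧ B) ∧ (¬A → ((¬B ∧ B) ∨ ((A ∧ ¬C) ∨ B)))) = min(0, 1) = 0

0.00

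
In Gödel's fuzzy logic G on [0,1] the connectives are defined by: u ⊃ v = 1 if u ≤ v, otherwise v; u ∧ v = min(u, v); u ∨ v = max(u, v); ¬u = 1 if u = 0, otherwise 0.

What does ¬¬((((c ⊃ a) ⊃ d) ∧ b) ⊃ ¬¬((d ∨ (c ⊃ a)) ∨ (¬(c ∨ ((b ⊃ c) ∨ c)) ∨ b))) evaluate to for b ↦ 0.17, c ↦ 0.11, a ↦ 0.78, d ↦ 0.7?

1.00

(c ⊃ a): 0.11 ≤ 0.78, so result = 1
((c ⊃ a) ⊃ d): 1 > 0.7, so result = 0.7
(((c ⊃ a) ⊃ d) ∧ b) = min(0.7, 0.17) = 0.17
(c ⊃ a): 0.11 ≤ 0.78, so result = 1
(d ∨ (c ⊃ a)) = max(0.7, 1) = 1
(b ⊃ c): 0.17 > 0.11, so result = 0.11
((b ⊃ c) ∨ c) = max(0.11, 0.11) = 0.11
(c ∨ ((b ⊃ c) ∨ c)) = max(0.11, 0.11) = 0.11
¬(c ∨ ((b ⊃ c) ∨ c)): Gödel ¬ of 0.11 = 0 (operand ≠ 0)
(¬(c ∨ ((b ⊃ c) ∨ c)) ∨ b) = max(0, 0.17) = 0.17
((d ∨ (c ⊃ a)) ∨ (¬(c ∨ ((b ⊃ c) ∨ c)) ∨ b)) = max(1, 0.17) = 1
¬((d ∨ (c ⊃ a)) ∨ (¬(c ∨ ((b ⊃ c) ∨ c)) ∨ b)): Gödel ¬ of 1 = 0 (operand ≠ 0)
¬¬((d ∨ (c ⊃ a)) ∨ (¬(c ∨ ((b ⊃ c) ∨ c)) ∨ b)): Gödel ¬ of 0 = 1 (operand is 0)
((((c ⊃ a) ⊃ d) ∧ b) ⊃ ¬¬((d ∨ (c ⊃ a)) ∨ (¬(c ∨ ((b ⊃ c) ∨ c)) ∨ b))): 0.17 ≤ 1, so result = 1
¬((((c ⊃ a) ⊃ d) ∧ b) ⊃ ¬¬((d ∨ (c ⊃ a)) ∨ (¬(c ∨ ((b ⊃ c) ∨ c)) ∨ b))): Gödel ¬ of 1 = 0 (operand ≠ 0)
¬¬((((c ⊃ a) ⊃ d) ∧ b) ⊃ ¬¬((d ∨ (c ⊃ a)) ∨ (¬(c ∨ ((b ⊃ c) ∨ c)) ∨ b))): Gödel ¬ of 0 = 1 (operand is 0)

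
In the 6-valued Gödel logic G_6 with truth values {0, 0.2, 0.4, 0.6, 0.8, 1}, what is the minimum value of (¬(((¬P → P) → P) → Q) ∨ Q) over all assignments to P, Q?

The minimum is attained at P = 0, Q = 0.2:
  ¬P: Gödel ¬ of 0 = 1 (operand is 0)
  (¬P → P): 1 > 0, so result = 0
  ((¬P → P) → P): 0 ≤ 0, so result = 1
  (((¬P → P) → P) → Q): 1 > 0.2, so result = 0.2
  ¬(((¬P → P) → P) → Q): Gödel ¬ of 0.2 = 0 (operand ≠ 0)
  (¬(((¬P → P) → P) → Q) ∨ Q) = max(0, 0.2) = 0.2
Checking all 36 assignments confirms none give a value below 0.20.

0.20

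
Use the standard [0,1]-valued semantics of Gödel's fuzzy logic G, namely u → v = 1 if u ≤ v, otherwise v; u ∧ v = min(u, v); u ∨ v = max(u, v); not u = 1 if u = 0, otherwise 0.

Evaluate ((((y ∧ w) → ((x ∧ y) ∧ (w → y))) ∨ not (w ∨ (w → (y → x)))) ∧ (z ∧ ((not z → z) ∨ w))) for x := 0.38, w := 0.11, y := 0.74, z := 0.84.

0.84

(y ∧ w) = min(0.74, 0.11) = 0.11
(x ∧ y) = min(0.38, 0.74) = 0.38
(w → y): 0.11 ≤ 0.74, so result = 1
((x ∧ y) ∧ (w → y)) = min(0.38, 1) = 0.38
((y ∧ w) → ((x ∧ y) ∧ (w → y))): 0.11 ≤ 0.38, so result = 1
(y → x): 0.74 > 0.38, so result = 0.38
(w → (y → x)): 0.11 ≤ 0.38, so result = 1
(w ∨ (w → (y → x))) = max(0.11, 1) = 1
not (w ∨ (w → (y → x))): Gödel ¬ of 1 = 0 (operand ≠ 0)
(((y ∧ w) → ((x ∧ y) ∧ (w → y))) ∨ not (w ∨ (w → (y → x)))) = max(1, 0) = 1
not z: Gödel ¬ of 0.84 = 0 (operand ≠ 0)
(not z → z): 0 ≤ 0.84, so result = 1
((not z → z) ∨ w) = max(1, 0.11) = 1
(z ∧ ((not z → z) ∨ w)) = min(0.84, 1) = 0.84
((((y ∧ w) → ((x ∧ y) ∧ (w → y))) ∨ not (w ∨ (w → (y → x)))) ∧ (z ∧ ((not z → z) ∨ w))) = min(1, 0.84) = 0.84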